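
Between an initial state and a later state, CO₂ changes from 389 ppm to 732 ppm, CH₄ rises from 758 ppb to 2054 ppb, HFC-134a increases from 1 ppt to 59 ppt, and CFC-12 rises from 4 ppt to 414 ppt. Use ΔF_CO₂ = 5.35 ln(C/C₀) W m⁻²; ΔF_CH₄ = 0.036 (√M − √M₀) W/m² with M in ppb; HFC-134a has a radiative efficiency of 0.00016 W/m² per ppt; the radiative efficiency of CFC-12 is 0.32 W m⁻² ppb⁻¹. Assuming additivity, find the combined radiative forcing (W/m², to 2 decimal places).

CO₂: 5.35 × ln(732/389) = 5.35 × ln(1.88175) = 5.35 × 0.63220 = 3.3823 W/m².
CH₄: 0.036 × (√2054 − √758) = 0.036 × (45.3211 − 27.5318) = 0.036 × 17.7893 = 0.6404 W/m².
HFC-134a: ΔF = 0.00016 × (59 − 1) = 0.00016 × 58 = 0.0093 W/m².
CFC-12: Δ = 414 − 4 = 410 ppt = 0.410 ppb; ΔF = 0.32 × 0.410 = 0.1312 W/m².
Total ΔF = 3.3823 + 0.6404 + 0.0093 + 0.1312 = 4.1632 W/m².

ΔF = 4.16 W/m²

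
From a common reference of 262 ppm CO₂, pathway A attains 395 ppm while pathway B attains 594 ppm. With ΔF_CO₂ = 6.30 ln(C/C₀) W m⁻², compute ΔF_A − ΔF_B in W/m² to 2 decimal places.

ΔF_A − ΔF_B = -2.57 W/m²

ΔF_A = 6.30 ln(395/262) = 6.30 × 0.41054 = 2.5864 W/m².
ΔF_B = 6.30 ln(594/262) = 6.30 × 0.81853 = 5.1567 W/m².
Difference: 2.5864 − 5.1567 = -2.5703 W/m².
(Equivalently, ΔF_A − ΔF_B = 6.30 ln(395/594) = 6.30 × -0.40799 = -2.5703 W/m².)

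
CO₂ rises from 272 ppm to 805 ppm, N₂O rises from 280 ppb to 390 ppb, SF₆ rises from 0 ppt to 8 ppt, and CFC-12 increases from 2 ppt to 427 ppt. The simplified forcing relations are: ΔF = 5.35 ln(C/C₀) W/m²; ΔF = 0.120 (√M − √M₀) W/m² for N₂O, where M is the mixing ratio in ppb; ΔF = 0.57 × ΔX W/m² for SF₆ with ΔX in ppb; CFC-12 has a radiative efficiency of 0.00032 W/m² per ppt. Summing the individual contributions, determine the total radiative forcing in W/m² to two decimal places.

ΔF = 6.31 W/m²

CO₂: 5.35 × ln(805/272) = 5.35 × ln(2.95956) = 5.35 × 1.08504 = 5.8050 W/m².
N₂O: 0.120 × (√390 − √280) = 0.120 × (19.7484 − 16.7332) = 0.120 × 3.0152 = 0.3618 W/m².
SF₆: Δ = 8 − 0 = 8 ppt = 0.008 ppb; ΔF = 0.57 × 0.008 = 0.0046 W/m².
CFC-12: ΔF = 0.00032 × (427 − 2) = 0.00032 × 425 = 0.1360 W/m².
Total ΔF = 5.8050 + 0.3618 + 0.0046 + 0.1360 = 6.3074 W/m².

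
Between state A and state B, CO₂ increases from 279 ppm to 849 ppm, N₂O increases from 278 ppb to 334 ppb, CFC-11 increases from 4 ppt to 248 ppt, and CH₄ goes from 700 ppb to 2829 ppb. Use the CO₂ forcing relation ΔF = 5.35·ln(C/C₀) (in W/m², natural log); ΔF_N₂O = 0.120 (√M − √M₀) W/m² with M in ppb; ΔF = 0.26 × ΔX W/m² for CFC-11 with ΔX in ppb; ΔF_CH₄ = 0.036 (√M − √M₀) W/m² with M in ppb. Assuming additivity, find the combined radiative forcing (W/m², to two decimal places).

ΔF = 7.17 W/m²

CO₂: 5.35 × ln(849/279) = 5.35 × ln(3.04301) = 5.35 × 1.11285 = 5.9537 W/m².
N₂O: 0.120 × (√334 − √278) = 0.120 × (18.2757 − 16.6733) = 0.120 × 1.6024 = 0.1923 W/m².
CFC-11: Δ = 248 − 4 = 244 ppt = 0.244 ppb; ΔF = 0.26 × 0.244 = 0.0634 W/m².
CH₄: 0.036 × (√2829 − √700) = 0.036 × (53.1883 − 26.4575) = 0.036 × 26.7308 = 0.9623 W/m².
Total ΔF = 5.9537 + 0.1923 + 0.0634 + 0.9623 = 7.1717 W/m².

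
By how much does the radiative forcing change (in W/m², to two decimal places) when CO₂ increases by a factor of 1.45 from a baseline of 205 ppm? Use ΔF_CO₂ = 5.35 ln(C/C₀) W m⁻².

ΔF = 1.99 W/m²

Because the forcing depends only on the ratio C/C₀, the initial concentration does not enter.
ΔF = 5.35 × ln(1.45) = 5.35 × 0.37156 = 1.9878 W/m².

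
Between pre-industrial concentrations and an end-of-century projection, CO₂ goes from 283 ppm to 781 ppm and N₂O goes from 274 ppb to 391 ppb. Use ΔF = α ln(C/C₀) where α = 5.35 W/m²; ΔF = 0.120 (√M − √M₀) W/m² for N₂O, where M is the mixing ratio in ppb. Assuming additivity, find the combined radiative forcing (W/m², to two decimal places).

CO₂: 5.35 × ln(781/283) = 5.35 × ln(2.75972) = 5.35 × 1.01513 = 5.4309 W/m².
N₂O: 0.120 × (√391 − √274) = 0.120 × (19.7737 − 16.5529) = 0.120 × 3.2208 = 0.3865 W/m².
Total ΔF = 5.4309 + 0.3865 = 5.8174 W/m².

ΔF = 5.82 W/m²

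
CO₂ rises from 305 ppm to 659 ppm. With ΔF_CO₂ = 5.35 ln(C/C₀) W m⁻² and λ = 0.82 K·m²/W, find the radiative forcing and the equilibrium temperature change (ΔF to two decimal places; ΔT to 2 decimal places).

ΔF = 4.12 W/m²; ΔT = 3.38 K

CO₂: 5.35 × ln(659/305) = 5.35 × ln(2.16066) = 5.35 × 0.77041 = 4.1217 W/m².
ΔT = λ ΔF = 0.82 × 4.12 = 3.3784 K.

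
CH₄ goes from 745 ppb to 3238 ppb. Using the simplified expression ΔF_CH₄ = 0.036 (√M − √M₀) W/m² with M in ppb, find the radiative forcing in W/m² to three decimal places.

ΔF = 1.066 W/m²

CH₄: 0.036 × (√3238 − √745) = 0.036 × (56.9034 − 27.2947) = 0.036 × 29.6087 = 1.0659 W/m².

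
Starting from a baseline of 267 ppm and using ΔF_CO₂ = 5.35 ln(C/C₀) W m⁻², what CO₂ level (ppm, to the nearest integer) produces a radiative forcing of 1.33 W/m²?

C ≈ 342 ppm

Set 5.35 ln(C/267) = 1.33, so ln(C/267) = 1.33/5.35 = 0.24860.
Then C/267 = e^0.24860 = 1.28223, giving C = 267 × 1.28223 = 342.36 ppm.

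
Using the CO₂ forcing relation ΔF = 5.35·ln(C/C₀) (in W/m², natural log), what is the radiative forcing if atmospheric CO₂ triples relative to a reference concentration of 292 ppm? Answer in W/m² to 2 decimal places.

Because the forcing depends only on the ratio C/C₀, the initial concentration does not enter.
ΔF = 5.35 × ln(3) = 5.35 × 1.09861 = 5.8776 W/m².

ΔF = 5.88 W/m²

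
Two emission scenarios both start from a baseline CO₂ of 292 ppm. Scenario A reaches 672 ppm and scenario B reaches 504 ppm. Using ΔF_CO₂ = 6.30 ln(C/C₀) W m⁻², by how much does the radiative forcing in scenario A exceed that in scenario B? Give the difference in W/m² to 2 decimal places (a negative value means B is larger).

ΔF_A − ΔF_B = 1.81 W/m²

ΔF_A = 6.30 ln(672/292) = 6.30 × 0.83350 = 5.2511 W/m².
ΔF_B = 6.30 ln(504/292) = 6.30 × 0.54582 = 3.4387 W/m².
Difference: 5.2511 − 3.4387 = 1.8124 W/m².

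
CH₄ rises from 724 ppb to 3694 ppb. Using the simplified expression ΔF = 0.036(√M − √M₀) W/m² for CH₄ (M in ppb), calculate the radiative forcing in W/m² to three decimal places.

CH₄: 0.036 × (√3694 − √724) = 0.036 × (60.7783 − 26.9072) = 0.036 × 33.8711 = 1.2194 W/m².

ΔF = 1.219 W/m²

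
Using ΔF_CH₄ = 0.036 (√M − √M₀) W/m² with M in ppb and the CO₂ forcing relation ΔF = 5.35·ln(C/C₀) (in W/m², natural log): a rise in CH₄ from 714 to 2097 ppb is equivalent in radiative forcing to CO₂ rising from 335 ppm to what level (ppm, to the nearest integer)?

CH₄ forcing: 0.036 × (√2097 − √714) = 0.036 × (45.7930 − 26.7208) = 0.036 × 19.0722 = 0.68660 W/m².
Set 5.35 ln(C/335) = 0.68660: ln(C/335) = 0.68660/5.35 = 0.12834, so C = 335 × e^0.12834 = 335 × 1.13694 = 380.87 ppm.

C ≈ 381 ppm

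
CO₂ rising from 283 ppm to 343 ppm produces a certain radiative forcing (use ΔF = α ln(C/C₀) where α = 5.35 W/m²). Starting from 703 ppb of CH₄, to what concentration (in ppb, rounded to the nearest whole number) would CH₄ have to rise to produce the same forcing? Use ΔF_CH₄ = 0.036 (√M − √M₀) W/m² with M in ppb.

CO₂ forcing: 5.35 × ln(343/283) = 5.35 × 0.192284 = 1.02872 W/m².
Set 0.036(√M − √703) = 1.02872: √M = 1.02872/0.036 + √703 = 28.5756 + 26.5141 = 55.0897.
M = (55.0897)² = 3034.88 ppb.

M ≈ 3035 ppb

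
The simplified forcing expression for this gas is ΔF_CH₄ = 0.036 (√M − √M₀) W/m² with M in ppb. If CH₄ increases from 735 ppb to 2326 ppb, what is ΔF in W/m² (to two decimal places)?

CH₄: 0.036 × (√2326 − √735) = 0.036 × (48.2286 − 27.1109) = 0.036 × 21.1177 = 0.7602 W/m².

ΔF = 0.76 W/m²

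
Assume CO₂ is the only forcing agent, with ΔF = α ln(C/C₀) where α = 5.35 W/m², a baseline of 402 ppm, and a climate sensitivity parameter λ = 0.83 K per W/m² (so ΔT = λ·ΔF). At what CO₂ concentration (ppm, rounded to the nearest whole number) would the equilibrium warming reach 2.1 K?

C ≈ 645 ppm

Required forcing: ΔF = ΔT/λ = 2.1/0.83 = 2.5301 W/m².
Then ln(C/402) = ΔF/5.35 = 2.5301/5.35 = 0.47292.
So C = 402 × e^0.47292 = 402 × 1.60467 = 645.08 ppm.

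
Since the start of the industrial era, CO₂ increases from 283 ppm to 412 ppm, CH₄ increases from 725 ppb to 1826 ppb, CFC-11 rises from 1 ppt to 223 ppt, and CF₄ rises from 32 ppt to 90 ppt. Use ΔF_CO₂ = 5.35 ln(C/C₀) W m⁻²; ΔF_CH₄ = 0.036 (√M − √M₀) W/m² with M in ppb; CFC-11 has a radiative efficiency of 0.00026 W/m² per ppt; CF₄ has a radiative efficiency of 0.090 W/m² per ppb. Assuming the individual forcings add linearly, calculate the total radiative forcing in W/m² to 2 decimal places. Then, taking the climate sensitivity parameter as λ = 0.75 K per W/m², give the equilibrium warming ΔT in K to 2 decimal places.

CO₂: 5.35 × ln(412/283) = 5.35 × ln(1.45583) = 5.35 × 0.37558 = 2.0094 W/m².
CH₄: 0.036 × (√1826 − √725) = 0.036 × (42.7317 − 26.9258) = 0.036 × 15.8059 = 0.5690 W/m².
CFC-11: ΔF = 0.00026 × (223 − 1) = 0.00026 × 222 = 0.0577 W/m².
CF₄: Δ = 90 − 32 = 58 ppt = 0.058 ppb; ΔF = 0.090 × 0.058 = 0.0052 W/m².
Total ΔF = 2.0094 + 0.5690 + 0.0577 + 0.0052 = 2.6413 W/m².
ΔT = λ ΔF = 0.75 × 2.64 = 1.9800 K.

ΔF = 2.64 W/m²; ΔT = 1.98 K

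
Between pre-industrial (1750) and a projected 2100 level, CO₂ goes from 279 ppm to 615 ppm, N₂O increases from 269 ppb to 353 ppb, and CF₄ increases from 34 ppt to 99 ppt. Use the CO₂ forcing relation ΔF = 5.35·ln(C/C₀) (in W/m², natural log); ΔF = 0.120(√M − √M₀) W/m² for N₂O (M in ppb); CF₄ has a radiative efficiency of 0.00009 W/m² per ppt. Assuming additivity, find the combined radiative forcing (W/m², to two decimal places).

ΔF = 4.52 W/m²

CO₂: 5.35 × ln(615/279) = 5.35 × ln(2.20430) = 5.35 × 0.79041 = 4.2287 W/m².
N₂O: 0.120 × (√353 − √269) = 0.120 × (18.7883 − 16.4012) = 0.120 × 2.3871 = 0.2865 W/m².
CF₄: ΔF = 0.00009 × (99 − 34) = 0.00009 × 65 = 0.0059 W/m².
Total ΔF = 4.2287 + 0.2865 + 0.0059 = 4.5211 W/m².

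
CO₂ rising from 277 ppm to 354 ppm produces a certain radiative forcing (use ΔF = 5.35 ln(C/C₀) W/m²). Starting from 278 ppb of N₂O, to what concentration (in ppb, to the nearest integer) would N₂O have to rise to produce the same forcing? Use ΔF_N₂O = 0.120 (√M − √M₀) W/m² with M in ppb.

M ≈ 762 ppb

CO₂ forcing: 5.35 × ln(354/277) = 5.35 × 0.245279 = 1.31224 W/m².
Set 0.120(√M − √278) = 1.31224: √M = 1.31224/0.120 + √278 = 10.9353 + 16.6733 = 27.6086.
M = (27.6086)² = 762.23 ppb.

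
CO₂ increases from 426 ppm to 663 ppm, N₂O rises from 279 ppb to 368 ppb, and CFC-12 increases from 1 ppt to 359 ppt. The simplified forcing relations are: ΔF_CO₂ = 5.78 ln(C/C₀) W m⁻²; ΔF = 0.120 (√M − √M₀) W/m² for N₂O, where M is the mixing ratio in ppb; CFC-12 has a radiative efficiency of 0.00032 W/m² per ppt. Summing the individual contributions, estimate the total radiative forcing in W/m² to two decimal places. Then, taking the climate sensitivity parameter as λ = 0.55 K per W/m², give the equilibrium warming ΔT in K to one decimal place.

CO₂: 5.78 × ln(663/426) = 5.78 × ln(1.55634) = 5.78 × 0.44234 = 2.5567 W/m².
N₂O: 0.120 × (√368 − √279) = 0.120 × (19.1833 − 16.7033) = 0.120 × 2.4800 = 0.2976 W/m².
CFC-12: ΔF = 0.00032 × (359 − 1) = 0.00032 × 358 = 0.1146 W/m².
Total ΔF = 2.5567 + 0.2976 + 0.1146 = 2.9689 W/m².
ΔT = λ ΔF = 0.55 × 2.97 = 1.6335 K.

ΔF = 2.97 W/m²; ΔT = 1.6 K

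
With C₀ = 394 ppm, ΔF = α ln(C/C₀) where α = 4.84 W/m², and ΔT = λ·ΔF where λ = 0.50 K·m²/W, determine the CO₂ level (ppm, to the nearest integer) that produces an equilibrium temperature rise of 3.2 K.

Required forcing: ΔF = ΔT/λ = 3.2/0.50 = 6.4000 W/m².
Then ln(C/394) = ΔF/4.84 = 6.4000/4.84 = 1.32231.
So C = 394 × e^1.32231 = 394 × 3.75208 = 1478.32 ppm.

C ≈ 1478 ppm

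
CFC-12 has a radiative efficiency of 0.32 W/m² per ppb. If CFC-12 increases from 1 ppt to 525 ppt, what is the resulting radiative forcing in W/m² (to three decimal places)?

ΔF = 0.168 W/m²

CFC-12: Δ = 525 − 1 = 524 ppt = 0.524 ppb; ΔF = 0.32 × 0.524 = 0.1677 W/m².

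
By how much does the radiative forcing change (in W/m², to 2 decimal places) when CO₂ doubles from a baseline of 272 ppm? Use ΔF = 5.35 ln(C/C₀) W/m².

ΔF = 3.71 W/m²

ΔF = 5.35 × ln(2) = 5.35 × 0.69315 = 3.7084 W/m².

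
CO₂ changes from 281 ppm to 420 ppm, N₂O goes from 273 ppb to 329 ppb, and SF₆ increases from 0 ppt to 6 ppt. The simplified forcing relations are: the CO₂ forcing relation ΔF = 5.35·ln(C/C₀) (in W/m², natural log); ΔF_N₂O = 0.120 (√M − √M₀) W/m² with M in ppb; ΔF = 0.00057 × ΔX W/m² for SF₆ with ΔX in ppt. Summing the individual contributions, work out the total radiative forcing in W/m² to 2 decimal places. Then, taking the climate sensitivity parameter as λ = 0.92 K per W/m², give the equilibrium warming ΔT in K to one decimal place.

ΔF = 2.35 W/m²; ΔT = 2.2 K

CO₂: 5.35 × ln(420/281) = 5.35 × ln(1.49466) = 5.35 × 0.40190 = 2.1502 W/m².
N₂O: 0.120 × (√329 − √273) = 0.120 × (18.1384 − 16.5227) = 0.120 × 1.6157 = 0.1939 W/m².
SF₆: ΔF = 0.00057 × (6 − 0) = 0.00057 × 6 = 0.0034 W/m².
Total ΔF = 2.1502 + 0.1939 + 0.0034 = 2.3475 W/m².
ΔT = λ ΔF = 0.92 × 2.35 = 2.1620 K.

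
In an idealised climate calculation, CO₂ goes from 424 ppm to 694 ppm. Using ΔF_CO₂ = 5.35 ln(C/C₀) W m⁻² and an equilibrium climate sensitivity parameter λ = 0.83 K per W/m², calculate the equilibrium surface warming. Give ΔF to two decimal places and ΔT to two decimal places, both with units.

CO₂: 5.35 × ln(694/424) = 5.35 × ln(1.63679) = 5.35 × 0.49274 = 2.6362 W/m².
ΔT = λ ΔF = 0.83 × 2.64 = 2.1912 K.

ΔF = 2.64 W/m²; ΔT = 2.19 K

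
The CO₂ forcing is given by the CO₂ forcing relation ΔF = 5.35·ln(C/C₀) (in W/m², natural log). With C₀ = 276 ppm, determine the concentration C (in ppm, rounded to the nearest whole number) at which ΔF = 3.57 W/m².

C ≈ 538 ppm

Set 5.35 ln(C/276) = 3.57, so ln(C/276) = 3.57/5.35 = 0.66729.
Then C/276 = e^0.66729 = 1.94895, giving C = 276 × 1.94895 = 537.91 ppm.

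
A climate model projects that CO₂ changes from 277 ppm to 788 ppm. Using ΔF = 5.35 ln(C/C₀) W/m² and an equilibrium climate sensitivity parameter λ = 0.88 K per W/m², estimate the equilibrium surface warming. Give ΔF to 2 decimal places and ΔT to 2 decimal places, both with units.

CO₂: 5.35 × ln(788/277) = 5.35 × ln(2.84477) = 5.35 × 1.04548 = 5.5933 W/m².
ΔT = λ ΔF = 0.88 × 5.59 = 4.9192 K.

ΔF = 5.59 W/m²; ΔT = 4.92 K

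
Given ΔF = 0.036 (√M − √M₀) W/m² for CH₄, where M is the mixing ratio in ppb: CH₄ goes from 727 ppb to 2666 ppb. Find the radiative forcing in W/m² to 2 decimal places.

CH₄: 0.036 × (√2666 − √727) = 0.036 × (51.6333 − 26.9629) = 0.036 × 24.6704 = 0.8881 W/m².

ΔF = 0.89 W/m²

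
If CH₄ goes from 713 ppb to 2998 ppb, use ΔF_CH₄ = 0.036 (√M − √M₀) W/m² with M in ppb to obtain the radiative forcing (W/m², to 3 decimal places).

ΔF = 1.010 W/m²

CH₄: 0.036 × (√2998 − √713) = 0.036 × (54.7540 − 26.7021) = 0.036 × 28.0519 = 1.0099 W/m².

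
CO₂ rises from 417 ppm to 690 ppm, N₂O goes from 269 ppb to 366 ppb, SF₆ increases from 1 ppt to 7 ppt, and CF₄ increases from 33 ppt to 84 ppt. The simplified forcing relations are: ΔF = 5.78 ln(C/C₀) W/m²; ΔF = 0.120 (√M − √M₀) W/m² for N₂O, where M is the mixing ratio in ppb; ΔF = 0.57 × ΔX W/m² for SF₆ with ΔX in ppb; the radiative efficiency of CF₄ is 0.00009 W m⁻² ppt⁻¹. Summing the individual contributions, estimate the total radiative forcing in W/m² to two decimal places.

ΔF = 3.25 W/m²

CO₂: 5.78 × ln(690/417) = 5.78 × ln(1.65468) = 5.78 × 0.50361 = 2.9109 W/m².
N₂O: 0.120 × (√366 − √269) = 0.120 × (19.1311 − 16.4012) = 0.120 × 2.7299 = 0.3276 W/m².
SF₆: Δ = 7 − 1 = 6 ppt = 0.006 ppb; ΔF = 0.57 × 0.006 = 0.0034 W/m².
CF₄: ΔF = 0.00009 × (84 − 33) = 0.00009 × 51 = 0.0046 W/m².
Total ΔF = 2.9109 + 0.3276 + 0.0034 + 0.0046 = 3.2465 W/m².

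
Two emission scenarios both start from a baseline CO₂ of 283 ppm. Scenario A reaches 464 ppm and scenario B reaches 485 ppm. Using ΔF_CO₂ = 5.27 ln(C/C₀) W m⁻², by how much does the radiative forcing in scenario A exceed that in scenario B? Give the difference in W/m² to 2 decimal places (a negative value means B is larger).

ΔF_A = 5.27 ln(464/283) = 5.27 × 0.49444 = 2.6057 W/m².
ΔF_B = 5.27 ln(485/283) = 5.27 × 0.53870 = 2.8389 W/m².
Difference: 2.6057 − 2.8389 = -0.2332 W/m².

ΔF_A − ΔF_B = -0.23 W/m²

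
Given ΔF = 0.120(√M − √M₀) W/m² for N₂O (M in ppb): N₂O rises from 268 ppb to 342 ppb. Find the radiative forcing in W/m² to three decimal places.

ΔF = 0.255 W/m²

N₂O: 0.120 × (√342 − √268) = 0.120 × (18.4932 − 16.3707) = 0.120 × 2.1225 = 0.2547 W/m².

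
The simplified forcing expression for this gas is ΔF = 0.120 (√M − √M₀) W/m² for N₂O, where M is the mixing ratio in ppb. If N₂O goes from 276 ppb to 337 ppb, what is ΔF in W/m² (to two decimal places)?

ΔF = 0.21 W/m²

N₂O: 0.120 × (√337 − √276) = 0.120 × (18.3576 − 16.6132) = 0.120 × 1.7444 = 0.2093 W/m².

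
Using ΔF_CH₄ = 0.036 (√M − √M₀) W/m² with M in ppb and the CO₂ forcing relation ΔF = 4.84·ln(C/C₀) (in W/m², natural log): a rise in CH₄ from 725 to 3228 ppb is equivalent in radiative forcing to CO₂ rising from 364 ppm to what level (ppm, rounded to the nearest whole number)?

CH₄ forcing: 0.036 × (√3228 − √725) = 0.036 × (56.8155 − 26.9258) = 0.036 × 29.8897 = 1.07603 W/m².
Set 4.84 ln(C/364) = 1.07603: ln(C/364) = 1.07603/4.84 = 0.22232, so C = 364 × e^0.22232 = 364 × 1.24897 = 454.63 ppm.

C ≈ 455 ppm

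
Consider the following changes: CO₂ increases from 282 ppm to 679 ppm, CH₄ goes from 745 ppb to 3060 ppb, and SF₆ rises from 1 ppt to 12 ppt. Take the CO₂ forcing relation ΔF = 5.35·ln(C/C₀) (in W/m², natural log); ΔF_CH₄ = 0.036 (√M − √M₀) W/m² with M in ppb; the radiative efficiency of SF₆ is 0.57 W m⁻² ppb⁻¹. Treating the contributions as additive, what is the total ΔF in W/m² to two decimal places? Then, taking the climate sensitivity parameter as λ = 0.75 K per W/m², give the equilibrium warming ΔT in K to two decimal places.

ΔF = 5.72 W/m²; ΔT = 4.29 K

CO₂: 5.35 × ln(679/282) = 5.35 × ln(2.40780) = 5.35 × 0.87871 = 4.7011 W/m².
CH₄: 0.036 × (√3060 − √745) = 0.036 × (55.3173 − 27.2947) = 0.036 × 28.0226 = 1.0088 W/m².
SF₆: Δ = 12 − 1 = 11 ppt = 0.011 ppb; ΔF = 0.57 × 0.011 = 0.0063 W/m².
Total ΔF = 4.7011 + 1.0088 + 0.0063 = 5.7162 W/m².
ΔT = λ ΔF = 0.75 × 5.72 = 4.2900 K.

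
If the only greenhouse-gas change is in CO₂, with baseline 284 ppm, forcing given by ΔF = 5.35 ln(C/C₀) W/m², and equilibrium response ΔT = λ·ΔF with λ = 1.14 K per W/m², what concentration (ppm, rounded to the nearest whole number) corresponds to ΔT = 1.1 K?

C ≈ 340 ppm

Required forcing: ΔF = ΔT/λ = 1.1/1.14 = 0.9649 W/m².
Then ln(C/284) = ΔF/5.35 = 0.9649/5.35 = 0.18036.
So C = 284 × e^0.18036 = 284 × 1.19765 = 340.13 ppm.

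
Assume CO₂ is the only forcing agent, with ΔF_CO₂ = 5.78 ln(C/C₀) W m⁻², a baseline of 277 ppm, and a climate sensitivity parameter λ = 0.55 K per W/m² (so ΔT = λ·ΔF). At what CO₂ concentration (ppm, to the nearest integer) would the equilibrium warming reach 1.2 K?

C ≈ 404 ppm

Required forcing: ΔF = ΔT/λ = 1.2/0.55 = 2.1818 W/m².
Then ln(C/277) = ΔF/5.78 = 2.1818/5.78 = 0.37747.
So C = 277 × e^0.37747 = 277 × 1.45859 = 404.03 ppm.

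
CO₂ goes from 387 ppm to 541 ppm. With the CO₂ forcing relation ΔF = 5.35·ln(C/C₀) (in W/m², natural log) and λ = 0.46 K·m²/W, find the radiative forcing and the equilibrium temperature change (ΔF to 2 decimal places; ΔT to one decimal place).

ΔF = 1.79 W/m²; ΔT = 0.8 K

CO₂: 5.35 × ln(541/387) = 5.35 × ln(1.39793) = 5.35 × 0.33499 = 1.7922 W/m².
ΔT = λ ΔF = 0.46 × 1.79 = 0.8234 K.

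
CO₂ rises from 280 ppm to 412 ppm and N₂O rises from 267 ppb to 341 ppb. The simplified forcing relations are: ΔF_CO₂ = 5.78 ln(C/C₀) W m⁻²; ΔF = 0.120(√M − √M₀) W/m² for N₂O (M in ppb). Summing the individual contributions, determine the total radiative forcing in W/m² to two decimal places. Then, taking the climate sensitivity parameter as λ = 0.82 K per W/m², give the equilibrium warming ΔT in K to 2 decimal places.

ΔF = 2.49 W/m²; ΔT = 2.04 K

CO₂: 5.78 × ln(412/280) = 5.78 × ln(1.47143) = 5.78 × 0.38623 = 2.2324 W/m².
N₂O: 0.120 × (√341 − √267) = 0.120 × (18.4662 − 16.3401) = 0.120 × 2.1261 = 0.2551 W/m².
Total ΔF = 2.2324 + 0.2551 = 2.4875 W/m².
ΔT = λ ΔF = 0.82 × 2.49 = 2.0418 K.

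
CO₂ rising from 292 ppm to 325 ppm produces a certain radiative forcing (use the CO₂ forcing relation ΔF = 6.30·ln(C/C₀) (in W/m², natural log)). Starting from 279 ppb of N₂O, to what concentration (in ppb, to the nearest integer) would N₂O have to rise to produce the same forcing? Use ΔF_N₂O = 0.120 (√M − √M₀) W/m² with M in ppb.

M ≈ 498 ppb

CO₂ forcing: 6.30 × ln(325/292) = 6.30 × 0.107071 = 0.67455 W/m².
Set 0.120(√M − √279) = 0.67455: √M = 0.67455/0.120 + √279 = 5.6213 + 16.7033 = 22.3246.
M = (22.3246)² = 498.39 ppb.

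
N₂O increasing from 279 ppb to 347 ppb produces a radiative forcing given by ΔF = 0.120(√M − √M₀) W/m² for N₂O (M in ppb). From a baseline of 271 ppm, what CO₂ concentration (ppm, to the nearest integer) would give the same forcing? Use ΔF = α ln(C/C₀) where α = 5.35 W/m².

N₂O forcing: 0.120 × (√347 − √279) = 0.120 × (18.6279 − 16.7033) = 0.120 × 1.9246 = 0.23095 W/m².
Set 5.35 ln(C/271) = 0.23095: ln(C/271) = 0.23095/5.35 = 0.04317, so C = 271 × e^0.04317 = 271 × 1.04412 = 282.96 ppm.

C ≈ 283 ppm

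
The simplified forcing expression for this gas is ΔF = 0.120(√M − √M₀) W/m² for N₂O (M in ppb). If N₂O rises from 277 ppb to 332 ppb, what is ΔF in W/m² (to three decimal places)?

N₂O: 0.120 × (√332 − √277) = 0.120 × (18.2209 − 16.6433) = 0.120 × 1.5776 = 0.1893 W/m².

ΔF = 0.189 W/m²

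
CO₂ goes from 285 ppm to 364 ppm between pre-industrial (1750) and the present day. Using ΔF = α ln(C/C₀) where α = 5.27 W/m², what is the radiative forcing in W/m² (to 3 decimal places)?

ΔF = 1.289 W/m²

CO₂: 5.27 × ln(364/285) = 5.27 × ln(1.27719) = 5.27 × 0.24466 = 1.2894 W/m².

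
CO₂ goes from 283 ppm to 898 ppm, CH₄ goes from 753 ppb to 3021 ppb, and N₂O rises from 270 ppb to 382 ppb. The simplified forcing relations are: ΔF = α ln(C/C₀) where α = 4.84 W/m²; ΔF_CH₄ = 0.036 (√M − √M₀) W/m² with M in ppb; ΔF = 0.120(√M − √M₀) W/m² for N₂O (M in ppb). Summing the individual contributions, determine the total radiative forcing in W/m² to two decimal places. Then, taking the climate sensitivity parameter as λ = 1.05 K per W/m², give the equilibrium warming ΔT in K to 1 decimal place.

ΔF = 6.95 W/m²; ΔT = 7.3 K

CO₂: 4.84 × ln(898/283) = 4.84 × ln(3.17314) = 4.84 × 1.15472 = 5.5888 W/m².
CH₄: 0.036 × (√3021 − √753) = 0.036 × (54.9636 − 27.4408) = 0.036 × 27.5228 = 0.9908 W/m².
N₂O: 0.120 × (√382 − √270) = 0.120 × (19.5448 − 16.4317) = 0.120 × 3.1131 = 0.3736 W/m².
Total ΔF = 5.5888 + 0.9908 + 0.3736 = 6.9532 W/m².
ΔT = λ ΔF = 1.05 × 6.95 = 7.2975 K.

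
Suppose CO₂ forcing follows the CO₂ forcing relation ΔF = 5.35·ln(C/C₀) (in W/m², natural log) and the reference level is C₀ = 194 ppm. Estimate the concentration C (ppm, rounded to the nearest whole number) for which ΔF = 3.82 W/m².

C ≈ 396 ppm

Set 5.35 ln(C/194) = 3.82, so ln(C/194) = 3.82/5.35 = 0.71402.
Then C/194 = e^0.71402 = 2.04218, giving C = 194 × 2.04218 = 396.18 ppm.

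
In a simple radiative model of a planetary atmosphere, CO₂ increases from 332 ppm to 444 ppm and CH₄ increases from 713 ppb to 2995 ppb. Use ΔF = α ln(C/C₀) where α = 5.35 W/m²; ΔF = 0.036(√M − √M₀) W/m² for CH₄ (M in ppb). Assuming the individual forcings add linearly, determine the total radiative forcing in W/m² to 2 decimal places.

ΔF = 2.56 W/m²

CO₂: 5.35 × ln(444/332) = 5.35 × ln(1.33735) = 5.35 × 0.29069 = 1.5552 W/m².
CH₄: 0.036 × (√2995 − √713) = 0.036 × (54.7266 − 26.7021) = 0.036 × 28.0245 = 1.0089 W/m².
Total ΔF = 1.5552 + 1.0089 = 2.5641 W/m².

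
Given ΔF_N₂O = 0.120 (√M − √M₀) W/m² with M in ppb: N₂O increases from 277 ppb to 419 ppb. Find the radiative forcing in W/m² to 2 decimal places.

N₂O: 0.120 × (√419 − √277) = 0.120 × (20.4695 − 16.6433) = 0.120 × 3.8262 = 0.4591 W/m².

ΔF = 0.46 W/m²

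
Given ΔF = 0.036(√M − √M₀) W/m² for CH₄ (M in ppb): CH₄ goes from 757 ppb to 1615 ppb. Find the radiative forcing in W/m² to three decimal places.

ΔF = 0.456 W/m²

CH₄: 0.036 × (√1615 − √757) = 0.036 × (40.1871 − 27.5136) = 0.036 × 12.6735 = 0.4562 W/m².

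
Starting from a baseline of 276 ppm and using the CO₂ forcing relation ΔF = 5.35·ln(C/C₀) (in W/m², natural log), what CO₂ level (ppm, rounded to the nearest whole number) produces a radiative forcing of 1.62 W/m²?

Set 5.35 ln(C/276) = 1.62, so ln(C/276) = 1.62/5.35 = 0.30280.
Then C/276 = e^0.30280 = 1.35364, giving C = 276 × 1.35364 = 373.60 ppm.

C ≈ 374 ppm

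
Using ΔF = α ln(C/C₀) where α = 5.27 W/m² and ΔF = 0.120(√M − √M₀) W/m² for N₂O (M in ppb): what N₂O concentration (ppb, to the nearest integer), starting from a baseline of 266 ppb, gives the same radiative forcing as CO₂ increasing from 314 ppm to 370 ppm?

CO₂ forcing: 5.27 × ln(370/314) = 5.27 × 0.164110 = 0.86486 W/m².
Set 0.120(√M − √266) = 0.86486: √M = 0.86486/0.120 + √266 = 7.2072 + 16.3095 = 23.5167.
M = (23.5167)² = 553.04 ppb.

M ≈ 553 ppb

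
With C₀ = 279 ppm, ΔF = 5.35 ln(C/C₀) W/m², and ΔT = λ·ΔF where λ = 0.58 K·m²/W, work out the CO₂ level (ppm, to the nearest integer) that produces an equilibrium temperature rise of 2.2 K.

C ≈ 567 ppm

Required forcing: ΔF = ΔT/λ = 2.2/0.58 = 3.7931 W/m².
Then ln(C/279) = ΔF/5.35 = 3.7931/5.35 = 0.70899.
So C = 279 × e^0.70899 = 279 × 2.03194 = 566.91 ppm.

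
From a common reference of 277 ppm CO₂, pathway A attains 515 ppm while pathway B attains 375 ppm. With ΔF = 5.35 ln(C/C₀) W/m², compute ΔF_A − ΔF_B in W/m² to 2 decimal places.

ΔF_A = 5.35 ln(515/277) = 5.35 × 0.62015 = 3.3178 W/m².
ΔF_B = 5.35 ln(375/277) = 5.35 × 0.30291 = 1.6206 W/m².
Difference: 3.3178 − 1.6206 = 1.6972 W/m².
(Equivalently, ΔF_A − ΔF_B = 5.35 ln(515/375) = 5.35 × 0.31724 = 1.6972 W/m².)

ΔF_A − ΔF_B = 1.70 W/m²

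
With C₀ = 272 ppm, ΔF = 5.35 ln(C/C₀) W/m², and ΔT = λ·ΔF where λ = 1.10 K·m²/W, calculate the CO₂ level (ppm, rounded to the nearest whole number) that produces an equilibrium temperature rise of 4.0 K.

Required forcing: ΔF = ΔT/λ = 4.0/1.10 = 3.6364 W/m².
Then ln(C/272) = ΔF/5.35 = 3.6364/5.35 = 0.67970.
So C = 272 × e^0.67970 = 272 × 1.97329 = 536.73 ppm.

C ≈ 537 ppm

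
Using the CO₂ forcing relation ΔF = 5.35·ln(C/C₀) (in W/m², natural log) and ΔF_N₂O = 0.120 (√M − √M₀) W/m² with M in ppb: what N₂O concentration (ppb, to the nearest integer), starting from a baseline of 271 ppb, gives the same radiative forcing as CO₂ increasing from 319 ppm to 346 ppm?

M ≈ 403 ppb

CO₂ forcing: 5.35 × ln(346/319) = 5.35 × 0.081248 = 0.43468 W/m².
Set 0.120(√M − √271) = 0.43468: √M = 0.43468/0.120 + √271 = 3.6223 + 16.4621 = 20.0844.
M = (20.0844)² = 403.38 ppb.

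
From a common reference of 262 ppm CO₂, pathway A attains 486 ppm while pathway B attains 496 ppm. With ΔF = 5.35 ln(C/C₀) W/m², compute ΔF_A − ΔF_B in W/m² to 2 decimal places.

ΔF_A − ΔF_B = -0.11 W/m²

ΔF_A = 5.35 ln(486/262) = 5.35 × 0.61786 = 3.3056 W/m².
ΔF_B = 5.35 ln(496/262) = 5.35 × 0.63823 = 3.4145 W/m².
Difference: 3.3056 − 3.4145 = -0.1089 W/m².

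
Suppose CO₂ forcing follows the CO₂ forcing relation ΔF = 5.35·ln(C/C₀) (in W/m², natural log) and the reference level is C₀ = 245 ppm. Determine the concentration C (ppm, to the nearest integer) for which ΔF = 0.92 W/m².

Set 5.35 ln(C/245) = 0.92, so ln(C/245) = 0.92/5.35 = 0.17196.
Then C/245 = e^0.17196 = 1.18763, giving C = 245 × 1.18763 = 290.97 ppm.

C ≈ 291 ppm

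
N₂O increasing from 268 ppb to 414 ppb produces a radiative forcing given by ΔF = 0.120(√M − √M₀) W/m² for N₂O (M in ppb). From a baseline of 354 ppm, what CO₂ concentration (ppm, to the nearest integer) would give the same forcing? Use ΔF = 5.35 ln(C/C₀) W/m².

N₂O forcing: 0.120 × (√414 − √268) = 0.120 × (20.3470 − 16.3707) = 0.120 × 3.9763 = 0.47716 W/m².
Set 5.35 ln(C/354) = 0.47716: ln(C/354) = 0.47716/5.35 = 0.08919, so C = 354 × e^0.08919 = 354 × 1.09329 = 387.02 ppm.

C ≈ 387 ppm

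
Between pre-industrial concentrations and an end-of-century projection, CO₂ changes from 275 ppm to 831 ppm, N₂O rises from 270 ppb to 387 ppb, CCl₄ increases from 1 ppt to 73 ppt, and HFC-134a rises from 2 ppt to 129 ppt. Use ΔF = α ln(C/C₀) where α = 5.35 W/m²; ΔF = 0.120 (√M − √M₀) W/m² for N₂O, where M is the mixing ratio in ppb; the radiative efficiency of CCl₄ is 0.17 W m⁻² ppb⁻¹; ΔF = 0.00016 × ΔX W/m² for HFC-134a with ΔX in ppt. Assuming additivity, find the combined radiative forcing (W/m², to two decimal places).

CO₂: 5.35 × ln(831/275) = 5.35 × ln(3.02182) = 5.35 × 1.10586 = 5.9164 W/m².
N₂O: 0.120 × (√387 − √270) = 0.120 × (19.6723 − 16.4317) = 0.120 × 3.2406 = 0.3889 W/m².
CCl₄: Δ = 73 − 1 = 72 ppt = 0.072 ppb; ΔF = 0.17 × 0.072 = 0.0122 W/m².
HFC-134a: ΔF = 0.00016 × (129 − 2) = 0.00016 × 127 = 0.0203 W/m².
Total ΔF = 5.9164 + 0.3889 + 0.0122 + 0.0203 = 6.3378 W/m².

ΔF = 6.34 W/m²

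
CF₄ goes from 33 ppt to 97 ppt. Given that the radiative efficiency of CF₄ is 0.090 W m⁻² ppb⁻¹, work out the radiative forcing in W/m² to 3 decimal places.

CF₄: Δ = 97 − 33 = 64 ppt = 0.064 ppb; ΔF = 0.090 × 0.064 = 0.0058 W/m².

ΔF = 0.006 W/m²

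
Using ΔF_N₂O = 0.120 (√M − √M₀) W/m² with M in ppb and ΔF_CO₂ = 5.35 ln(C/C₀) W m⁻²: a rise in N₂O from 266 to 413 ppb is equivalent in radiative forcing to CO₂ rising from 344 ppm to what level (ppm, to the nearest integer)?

N₂O forcing: 0.120 × (√413 − √266) = 0.120 × (20.3224 − 16.3095) = 0.120 × 4.0129 = 0.48155 W/m².
Set 5.35 ln(C/344) = 0.48155: ln(C/344) = 0.48155/5.35 = 0.09001, so C = 344 × e^0.09001 = 344 × 1.09419 = 376.40 ppm.

C ≈ 376 ppm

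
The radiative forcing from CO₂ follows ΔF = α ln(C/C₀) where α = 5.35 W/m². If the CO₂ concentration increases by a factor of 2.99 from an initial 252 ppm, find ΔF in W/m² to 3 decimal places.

ΔF = 5.860 W/m²

ΔF = 5.35 × ln(2.99) = 5.35 × 1.09527 = 5.8597 W/m².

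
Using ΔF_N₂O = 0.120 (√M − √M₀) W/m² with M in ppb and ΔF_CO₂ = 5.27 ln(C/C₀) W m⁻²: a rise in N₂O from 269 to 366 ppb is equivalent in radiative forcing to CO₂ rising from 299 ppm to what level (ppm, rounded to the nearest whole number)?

N₂O forcing: 0.120 × (√366 − √269) = 0.120 × (19.1311 − 16.4012) = 0.120 × 2.7299 = 0.32759 W/m².
Set 5.27 ln(C/299) = 0.32759: ln(C/299) = 0.32759/5.27 = 0.06216, so C = 299 × e^0.06216 = 299 × 1.06413 = 318.17 ppm.

C ≈ 318 ppm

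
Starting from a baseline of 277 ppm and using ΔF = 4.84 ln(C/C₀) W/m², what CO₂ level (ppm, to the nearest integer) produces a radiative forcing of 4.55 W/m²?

Set 4.84 ln(C/277) = 4.55, so ln(C/277) = 4.55/4.84 = 0.94008.
Then C/277 = e^0.94008 = 2.56019, giving C = 277 × 2.56019 = 709.17 ppm.

C ≈ 709 ppm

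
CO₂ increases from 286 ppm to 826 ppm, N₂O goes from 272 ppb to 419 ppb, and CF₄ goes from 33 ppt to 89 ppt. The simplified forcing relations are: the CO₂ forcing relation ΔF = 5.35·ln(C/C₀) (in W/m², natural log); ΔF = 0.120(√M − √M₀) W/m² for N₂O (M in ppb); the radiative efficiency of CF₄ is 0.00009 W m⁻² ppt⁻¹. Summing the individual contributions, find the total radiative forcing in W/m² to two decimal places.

CO₂: 5.35 × ln(826/286) = 5.35 × ln(2.88811) = 5.35 × 1.06060 = 5.6742 W/m².
N₂O: 0.120 × (√419 − √272) = 0.120 × (20.4695 − 16.4924) = 0.120 × 3.9771 = 0.4773 W/m².
CF₄: ΔF = 0.00009 × (89 − 33) = 0.00009 × 56 = 0.0050 W/m².
Total ΔF = 5.6742 + 0.4773 + 0.0050 = 6.1565 W/m².

ΔF = 6.16 W/m²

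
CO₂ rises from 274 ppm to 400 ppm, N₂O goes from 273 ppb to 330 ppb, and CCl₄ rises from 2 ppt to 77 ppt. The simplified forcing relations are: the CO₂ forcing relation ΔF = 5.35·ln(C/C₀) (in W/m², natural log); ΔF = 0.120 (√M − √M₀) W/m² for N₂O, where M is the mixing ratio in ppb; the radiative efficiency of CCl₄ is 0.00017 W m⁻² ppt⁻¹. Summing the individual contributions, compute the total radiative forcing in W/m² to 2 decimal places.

CO₂: 5.35 × ln(400/274) = 5.35 × ln(1.45985) = 5.35 × 0.37833 = 2.0241 W/m².
N₂O: 0.120 × (√330 − √273) = 0.120 × (18.1659 − 16.5227) = 0.120 × 1.6432 = 0.1972 W/m².
CCl₄: ΔF = 0.00017 × (77 − 2) = 0.00017 × 75 = 0.0128 W/m².
Total ΔF = 2.0241 + 0.1972 + 0.0128 = 2.2341 W/m².

ΔF = 2.23 W/m²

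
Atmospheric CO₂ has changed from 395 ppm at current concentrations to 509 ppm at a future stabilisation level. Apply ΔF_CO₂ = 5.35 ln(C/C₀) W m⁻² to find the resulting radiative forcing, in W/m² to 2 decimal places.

ΔF = 1.36 W/m²

CO₂: 5.35 × ln(509/395) = 5.35 × ln(1.28861) = 5.35 × 0.25356 = 1.3565 W/m².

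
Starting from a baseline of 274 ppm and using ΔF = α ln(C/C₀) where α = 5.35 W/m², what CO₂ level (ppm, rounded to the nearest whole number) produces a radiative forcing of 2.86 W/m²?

Set 5.35 ln(C/274) = 2.86, so ln(C/274) = 2.86/5.35 = 0.53458.
Then C/274 = e^0.53458 = 1.70673, giving C = 274 × 1.70673 = 467.64 ppm.

C ≈ 468 ppm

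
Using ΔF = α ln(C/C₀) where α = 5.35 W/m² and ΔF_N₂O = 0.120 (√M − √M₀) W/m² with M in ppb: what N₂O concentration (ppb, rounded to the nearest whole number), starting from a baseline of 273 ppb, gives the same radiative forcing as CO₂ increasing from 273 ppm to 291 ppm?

CO₂ forcing: 5.35 × ln(291/273) = 5.35 × 0.063851 = 0.34160 W/m².
Set 0.120(√M − √273) = 0.34160: √M = 0.34160/0.120 + √273 = 2.8467 + 16.5227 = 19.3694.
M = (19.3694)² = 375.17 ppb.

M ≈ 375 ppb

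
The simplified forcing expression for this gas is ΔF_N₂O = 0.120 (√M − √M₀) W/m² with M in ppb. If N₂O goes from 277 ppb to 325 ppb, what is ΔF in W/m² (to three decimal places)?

ΔF = 0.166 W/m²

N₂O: 0.120 × (√325 − √277) = 0.120 × (18.0278 − 16.6433) = 0.120 × 1.3845 = 0.1661 W/m².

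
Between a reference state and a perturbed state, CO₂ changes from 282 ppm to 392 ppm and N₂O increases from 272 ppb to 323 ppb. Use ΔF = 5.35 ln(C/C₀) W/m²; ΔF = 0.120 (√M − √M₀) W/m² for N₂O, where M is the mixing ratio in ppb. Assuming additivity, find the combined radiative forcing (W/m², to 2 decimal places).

CO₂: 5.35 × ln(392/282) = 5.35 × ln(1.39007) = 5.35 × 0.32935 = 1.7620 W/m².
N₂O: 0.120 × (√323 − √272) = 0.120 × (17.9722 − 16.4924) = 0.120 × 1.4798 = 0.1776 W/m².
Total ΔF = 1.7620 + 0.1776 = 1.9396 W/m².

ΔF = 1.94 W/m²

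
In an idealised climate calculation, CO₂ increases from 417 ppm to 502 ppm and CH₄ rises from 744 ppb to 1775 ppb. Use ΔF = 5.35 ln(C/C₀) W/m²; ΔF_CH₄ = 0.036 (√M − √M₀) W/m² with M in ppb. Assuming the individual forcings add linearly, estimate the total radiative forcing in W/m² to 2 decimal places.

CO₂: 5.35 × ln(502/417) = 5.35 × ln(1.20384) = 5.35 × 0.18552 = 0.9925 W/m².
CH₄: 0.036 × (√1775 − √744) = 0.036 × (42.1307 − 27.2764) = 0.036 × 14.8543 = 0.5348 W/m².
Total ΔF = 0.9925 + 0.5348 = 1.5273 W/m².

ΔF = 1.53 W/m²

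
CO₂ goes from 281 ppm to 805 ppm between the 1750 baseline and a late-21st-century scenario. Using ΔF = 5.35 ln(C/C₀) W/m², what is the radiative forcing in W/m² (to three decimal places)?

CO₂: 5.35 × ln(805/281) = 5.35 × ln(2.86477) = 5.35 × 1.05249 = 5.6308 W/m².

ΔF = 5.631 W/m²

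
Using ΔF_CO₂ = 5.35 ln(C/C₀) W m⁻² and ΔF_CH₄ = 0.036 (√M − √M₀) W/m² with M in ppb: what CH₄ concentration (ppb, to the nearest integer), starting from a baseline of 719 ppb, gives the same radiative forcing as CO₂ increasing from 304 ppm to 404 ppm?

CO₂ forcing: 5.35 × ln(404/304) = 5.35 × 0.284387 = 1.52147 W/m².
Set 0.036(√M − √719) = 1.52147: √M = 1.52147/0.036 + √719 = 42.2631 + 26.8142 = 69.0773.
M = (69.0773)² = 4771.67 ppb.

M ≈ 4772 ppb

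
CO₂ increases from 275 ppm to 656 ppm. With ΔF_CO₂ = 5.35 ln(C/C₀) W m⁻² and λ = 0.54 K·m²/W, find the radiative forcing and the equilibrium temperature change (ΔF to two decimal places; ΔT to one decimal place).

ΔF = 4.65 W/m²; ΔT = 2.5 K

CO₂: 5.35 × ln(656/275) = 5.35 × ln(2.38545) = 5.35 × 0.86939 = 4.6512 W/m².
ΔT = λ ΔF = 0.54 × 4.65 = 2.5110 K.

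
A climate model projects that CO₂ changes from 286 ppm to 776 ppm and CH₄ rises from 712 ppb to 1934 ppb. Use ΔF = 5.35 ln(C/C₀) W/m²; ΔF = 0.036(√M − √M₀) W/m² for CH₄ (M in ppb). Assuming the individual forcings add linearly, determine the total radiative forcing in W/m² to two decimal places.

CO₂: 5.35 × ln(776/286) = 5.35 × ln(2.71329) = 5.35 × 0.99816 = 5.3402 W/m².
CH₄: 0.036 × (√1934 − √712) = 0.036 × (43.9773 − 26.6833) = 0.036 × 17.2940 = 0.6226 W/m².
Total ΔF = 5.3402 + 0.6226 = 5.9628 W/m².

ΔF = 5.96 W/m²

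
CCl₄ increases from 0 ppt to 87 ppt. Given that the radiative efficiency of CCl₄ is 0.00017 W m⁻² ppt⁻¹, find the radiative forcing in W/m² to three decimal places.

CCl₄: ΔF = 0.00017 × (87 − 0) = 0.00017 × 87 = 0.0148 W/m².

ΔF = 0.015 W/m²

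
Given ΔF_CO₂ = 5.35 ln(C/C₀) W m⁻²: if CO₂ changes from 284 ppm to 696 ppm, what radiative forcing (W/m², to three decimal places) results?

ΔF = 4.796 W/m²

CO₂ absorption bands are partially saturated, so forcing scales with the logarithm of the concentration ratio.
CO₂: 5.35 × ln(696/284) = 5.35 × ln(2.45070) = 5.35 × 0.89637 = 4.7956 W/m².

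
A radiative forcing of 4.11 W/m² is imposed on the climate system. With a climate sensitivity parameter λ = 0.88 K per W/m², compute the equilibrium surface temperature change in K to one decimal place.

ΔT = λ ΔF = 0.88 × 4.11 = 3.6168 K.

ΔT = 3.6 K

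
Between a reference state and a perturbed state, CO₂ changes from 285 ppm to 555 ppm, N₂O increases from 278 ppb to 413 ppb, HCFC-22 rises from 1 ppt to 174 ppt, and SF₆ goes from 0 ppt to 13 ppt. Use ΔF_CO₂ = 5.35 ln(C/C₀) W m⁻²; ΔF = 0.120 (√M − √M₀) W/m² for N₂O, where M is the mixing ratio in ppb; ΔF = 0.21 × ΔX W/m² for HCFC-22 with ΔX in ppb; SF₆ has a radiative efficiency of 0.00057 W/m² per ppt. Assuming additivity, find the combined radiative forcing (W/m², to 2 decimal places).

ΔF = 4.05 W/m²

CO₂: 5.35 × ln(555/285) = 5.35 × ln(1.94737) = 5.35 × 0.66648 = 3.5657 W/m².
N₂O: 0.120 × (√413 − √278) = 0.120 × (20.3224 − 16.6733) = 0.120 × 3.6491 = 0.4379 W/m².
HCFC-22: Δ = 174 − 1 = 173 ppt = 0.173 ppb; ΔF = 0.21 × 0.173 = 0.0363 W/m².
SF₆: ΔF = 0.00057 × (13 − 0) = 0.00057 × 13 = 0.0074 W/m².
Total ΔF = 3.5657 + 0.4379 + 0.0363 + 0.0074 = 4.0473 W/m².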